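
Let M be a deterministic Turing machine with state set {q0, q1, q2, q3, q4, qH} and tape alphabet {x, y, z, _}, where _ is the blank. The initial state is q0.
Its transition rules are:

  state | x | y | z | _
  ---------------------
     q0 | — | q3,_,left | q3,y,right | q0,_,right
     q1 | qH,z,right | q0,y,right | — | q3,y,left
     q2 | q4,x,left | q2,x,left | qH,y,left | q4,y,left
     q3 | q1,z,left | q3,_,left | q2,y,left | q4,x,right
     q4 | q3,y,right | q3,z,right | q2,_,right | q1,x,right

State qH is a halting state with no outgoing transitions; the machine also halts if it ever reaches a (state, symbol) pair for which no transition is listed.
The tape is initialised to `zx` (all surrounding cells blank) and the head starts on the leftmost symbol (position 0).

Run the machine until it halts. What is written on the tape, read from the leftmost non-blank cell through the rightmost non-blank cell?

state=q0 head=0 tape=[z]x___   (q0,z)→(q3,y,right)
state=q3 head=1 tape=y[x]___   (q3,x)→(q1,z,left)
state=q1 head=0 tape=[y]z___   (q1,y)→(q0,y,right)
state=q0 head=1 tape=y[z]___   (q0,z)→(q3,y,right)
state=q3 head=2 tape=yy[_]__   (q3,_)→(q4,x,right)
state=q4 head=3 tape=yyx[_]_   (q4,_)→(q1,x,right)
state=q1 head=4 tape=yyxx[_]   (q1,_)→(q3,y,left)
state=q3 head=3 tape=yyx[x]y   (q3,x)→(q1,z,left)
state=q1 head=2 tape=yy[x]zy   (q1,x)→(qH,z,right)
state=qH head=3 tape=yyz[z]y
The non-blank tape span at halt is yyzzy.

yyzzy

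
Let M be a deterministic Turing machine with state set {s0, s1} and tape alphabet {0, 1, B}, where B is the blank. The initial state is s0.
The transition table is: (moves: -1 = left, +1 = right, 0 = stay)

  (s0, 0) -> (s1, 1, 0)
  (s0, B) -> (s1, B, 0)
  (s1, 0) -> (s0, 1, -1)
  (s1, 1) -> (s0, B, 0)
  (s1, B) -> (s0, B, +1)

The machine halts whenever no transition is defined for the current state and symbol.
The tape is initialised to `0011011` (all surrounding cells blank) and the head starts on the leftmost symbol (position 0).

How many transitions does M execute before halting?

8

state=s0 head=0 tape=[0]011011   (s0,0)→(s1,1,0)
state=s1 head=0 tape=[1]011011   (s1,1)→(s0,B,0)
state=s0 head=0 tape=[B]011011   (s0,B)→(s1,B,0)
state=s1 head=0 tape=[B]011011   (s1,B)→(s0,B,+1)
state=s0 head=1 tape=B[0]11011   (s0,0)→(s1,1,0)
state=s1 head=1 tape=B[1]11011   (s1,1)→(s0,B,0)
state=s0 head=1 tape=B[B]11011   (s0,B)→(s1,B,0)
state=s1 head=1 tape=B[B]11011   (s1,B)→(s0,B,+1)
state=s0 head=2 tape=BB[1]1011
M halts after 8 transitions.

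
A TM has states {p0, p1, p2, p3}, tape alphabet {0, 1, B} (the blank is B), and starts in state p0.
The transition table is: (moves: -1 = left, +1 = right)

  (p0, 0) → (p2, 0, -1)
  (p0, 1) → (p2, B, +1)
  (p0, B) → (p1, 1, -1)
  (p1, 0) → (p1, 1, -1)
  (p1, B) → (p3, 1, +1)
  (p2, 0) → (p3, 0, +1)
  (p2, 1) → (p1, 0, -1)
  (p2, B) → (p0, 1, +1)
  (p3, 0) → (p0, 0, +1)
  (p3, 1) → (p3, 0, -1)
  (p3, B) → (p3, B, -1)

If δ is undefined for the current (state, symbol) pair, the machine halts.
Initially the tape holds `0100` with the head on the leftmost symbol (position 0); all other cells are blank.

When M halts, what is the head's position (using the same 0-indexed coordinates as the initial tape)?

p0 | BB[0]100BB   read 0 → write 0, move -1, go to p2
p2 | B[B]0100BB   read B → write 1, move +1, go to p0
p0 | B1[0]100BB   read 0 → write 0, move -1, go to p2
p2 | B[1]0100BB   read 1 → write 0, move -1, go to p1
p1 | [B]00100BB   read B → write 1, move +1, go to p3
p3 | 1[0]0100BB   read 0 → write 0, move +1, go to p0
p0 | 10[0]100BB   read 0 → write 0, move -1, go to p2
p2 | 1[0]0100BB   read 0 → write 0, move +1, go to p3
p3 | 10[0]100BB   read 0 → write 0, move +1, go to p0
p0 | 100[1]00BB   read 1 → write B, move +1, go to p2
p2 | 100B[0]0BB   read 0 → write 0, move +1, go to p3
p3 | 100B0[0]BB   read 0 → write 0, move +1, go to p0
p0 | 100B00[B]B   read B → write 1, move -1, go to p1
p1 | 100B0[0]1B   read 0 → write 1, move -1, go to p1
p1 | 100B[0]11B   read 0 → write 1, move -1, go to p1
p1 | 100[B]111B   read B → write 1, move +1, go to p3
p3 | 1001[1]11B   read 1 → write 0, move -1, go to p3
p3 | 100[1]011B   read 1 → write 0, move -1, go to p3
p3 | 10[0]0011B   read 0 → write 0, move +1, go to p0
p0 | 100[0]011B   read 0 → write 0, move -1, go to p2
p2 | 10[0]0011B   read 0 → write 0, move +1, go to p3
p3 | 100[0]011B   read 0 → write 0, move +1, go to p0
p0 | 1000[0]11B   read 0 → write 0, move -1, go to p2
p2 | 100[0]011B   read 0 → write 0, move +1, go to p3
p3 | 1000[0]11B   read 0 → write 0, move +1, go to p0
p0 | 10000[1]1B   read 1 → write B, move +1, go to p2
p2 | 10000B[1]B   read 1 → write 0, move -1, go to p1
p1 | 10000[B]0B   read B → write 1, move +1, go to p3
p3 | 100001[0]B   read 0 → write 0, move +1, go to p0
p0 | 1000010[B]   read B → write 1, move -1, go to p1
p1 | 100001[0]1   read 0 → write 1, move -1, go to p1
p1 | 10000[1]11
At halt the head is at cell 3.

3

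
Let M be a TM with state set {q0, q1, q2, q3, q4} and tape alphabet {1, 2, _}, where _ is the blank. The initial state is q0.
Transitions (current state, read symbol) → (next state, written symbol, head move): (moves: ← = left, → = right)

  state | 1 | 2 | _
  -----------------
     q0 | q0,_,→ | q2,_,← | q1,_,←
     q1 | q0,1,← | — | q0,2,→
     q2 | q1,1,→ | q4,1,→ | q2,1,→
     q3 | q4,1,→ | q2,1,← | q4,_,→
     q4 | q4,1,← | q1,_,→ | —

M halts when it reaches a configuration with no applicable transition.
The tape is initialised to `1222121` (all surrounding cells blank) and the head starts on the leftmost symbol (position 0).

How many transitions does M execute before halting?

14

q0 | [1]222121   read 1 → write _, move →, go to q0
q0 | _[2]22121   read 2 → write _, move ←, go to q2
q2 | [_]_22121   read _ → write 1, move →, go to q2
q2 | 1[_]22121   read _ → write 1, move →, go to q2
q2 | 11[2]2121   read 2 → write 1, move →, go to q4
q4 | 111[2]121   read 2 → write _, move →, go to q1
q1 | 111_[1]21   read 1 → write 1, move ←, go to q0
q0 | 111[_]121   read _ → write _, move ←, go to q1
q1 | 11[1]_121   read 1 → write 1, move ←, go to q0
q0 | 1[1]1_121   read 1 → write _, move →, go to q0
q0 | 1_[1]_121   read 1 → write _, move →, go to q0
q0 | 1__[_]121   read _ → write _, move ←, go to q1
q1 | 1_[_]_121   read _ → write 2, move →, go to q0
q0 | 1_2[_]121   read _ → write _, move ←, go to q1
q1 | 1_[2]_121
M halts after 14 transitions.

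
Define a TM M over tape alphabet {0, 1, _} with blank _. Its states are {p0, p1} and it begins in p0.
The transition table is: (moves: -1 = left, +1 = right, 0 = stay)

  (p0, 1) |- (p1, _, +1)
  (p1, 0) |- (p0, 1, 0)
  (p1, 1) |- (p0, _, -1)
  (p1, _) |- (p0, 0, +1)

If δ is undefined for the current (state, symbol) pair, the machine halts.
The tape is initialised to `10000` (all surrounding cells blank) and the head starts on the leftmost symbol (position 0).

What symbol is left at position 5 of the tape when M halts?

0

p0 | [1]0000__   read 1 → write _, move +1, go to p1
p1 | _[0]000__   read 0 → write 1, move 0, go to p0
p0 | _[1]000__   read 1 → write _, move +1, go to p1
p1 | __[0]00__   read 0 → write 1, move 0, go to p0
p0 | __[1]00__   read 1 → write _, move +1, go to p1
p1 | ___[0]0__   read 0 → write 1, move 0, go to p0
p0 | ___[1]0__   read 1 → write _, move +1, go to p1
p1 | ____[0]__   read 0 → write 1, move 0, go to p0
p0 | ____[1]__   read 1 → write _, move +1, go to p1
p1 | _____[_]_   read _ → write 0, move +1, go to p0
p0 | _____0[_]
Cell 5 holds 0 when M halts.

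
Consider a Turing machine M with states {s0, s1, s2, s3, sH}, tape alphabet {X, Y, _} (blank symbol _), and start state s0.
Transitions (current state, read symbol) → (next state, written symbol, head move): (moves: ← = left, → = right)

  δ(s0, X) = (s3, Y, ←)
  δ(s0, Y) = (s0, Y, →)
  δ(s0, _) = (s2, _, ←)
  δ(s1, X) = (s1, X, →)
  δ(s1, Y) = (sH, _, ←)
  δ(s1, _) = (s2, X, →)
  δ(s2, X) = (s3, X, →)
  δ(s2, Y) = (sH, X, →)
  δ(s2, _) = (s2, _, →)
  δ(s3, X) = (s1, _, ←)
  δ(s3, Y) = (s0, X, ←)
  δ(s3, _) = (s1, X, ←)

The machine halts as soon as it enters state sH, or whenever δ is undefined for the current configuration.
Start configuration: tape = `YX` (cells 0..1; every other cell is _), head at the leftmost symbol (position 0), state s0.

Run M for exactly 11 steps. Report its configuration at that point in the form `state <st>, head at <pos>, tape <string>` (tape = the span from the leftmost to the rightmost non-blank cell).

state=s0 head=0 tape=__[Y]X   (s0,Y)→(s0,Y,→)
state=s0 head=1 tape=__Y[X]   (s0,X)→(s3,Y,←)
state=s3 head=0 tape=__[Y]Y   (s3,Y)→(s0,X,←)
state=s0 head=-1 tape=_[_]XY   (s0,_)→(s2,_,←)
state=s2 head=-2 tape=[_]_XY   (s2,_)→(s2,_,→)
state=s2 head=-1 tape=_[_]XY   (s2,_)→(s2,_,→)
state=s2 head=0 tape=__[X]Y   (s2,X)→(s3,X,→)
state=s3 head=1 tape=__X[Y]   (s3,Y)→(s0,X,←)
state=s0 head=0 tape=__[X]X   (s0,X)→(s3,Y,←)
state=s3 head=-1 tape=_[_]YX   (s3,_)→(s1,X,←)
state=s1 head=-2 tape=[_]XYX   (s1,_)→(s2,X,→)
state=s2 head=-1 tape=X[X]YX
After 11 steps: state s2, head at -1, tape XXYX.

state s2, head at -1, tape XXYX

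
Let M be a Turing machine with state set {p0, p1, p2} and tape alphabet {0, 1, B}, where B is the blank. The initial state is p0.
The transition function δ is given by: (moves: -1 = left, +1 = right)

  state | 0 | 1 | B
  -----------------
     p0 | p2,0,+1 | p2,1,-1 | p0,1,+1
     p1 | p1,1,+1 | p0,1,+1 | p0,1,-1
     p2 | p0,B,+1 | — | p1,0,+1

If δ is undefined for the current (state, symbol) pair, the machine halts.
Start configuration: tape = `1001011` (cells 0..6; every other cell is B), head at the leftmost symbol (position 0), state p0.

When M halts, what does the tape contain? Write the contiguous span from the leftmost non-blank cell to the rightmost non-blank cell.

state=p0 head=0 tape=B[1]001011   (p0,1)→(p2,1,-1)
state=p2 head=-1 tape=[B]1001011   (p2,B)→(p1,0,+1)
state=p1 head=0 tape=0[1]001011   (p1,1)→(p0,1,+1)
state=p0 head=1 tape=01[0]01011   (p0,0)→(p2,0,+1)
state=p2 head=2 tape=010[0]1011   (p2,0)→(p0,B,+1)
state=p0 head=3 tape=010B[1]011   (p0,1)→(p2,1,-1)
state=p2 head=2 tape=010[B]1011   (p2,B)→(p1,0,+1)
state=p1 head=3 tape=0100[1]011   (p1,1)→(p0,1,+1)
state=p0 head=4 tape=01001[0]11   (p0,0)→(p2,0,+1)
state=p2 head=5 tape=010010[1]1
The non-blank tape span at halt is 01001011.

01001011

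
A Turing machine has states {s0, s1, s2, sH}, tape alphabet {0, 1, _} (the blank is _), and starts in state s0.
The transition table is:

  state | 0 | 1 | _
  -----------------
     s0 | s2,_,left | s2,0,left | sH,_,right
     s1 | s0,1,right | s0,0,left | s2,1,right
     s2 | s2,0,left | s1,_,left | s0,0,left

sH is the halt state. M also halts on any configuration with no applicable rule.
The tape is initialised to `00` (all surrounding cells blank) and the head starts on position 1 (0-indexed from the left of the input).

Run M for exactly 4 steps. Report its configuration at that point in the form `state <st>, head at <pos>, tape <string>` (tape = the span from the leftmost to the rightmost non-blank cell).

state sH, head at -1, tape 00

state=s0 head=1 tape=__0[0]   (s0,0)→(s2,_,left)
state=s2 head=0 tape=__[0]_   (s2,0)→(s2,0,left)
state=s2 head=-1 tape=_[_]0_   (s2,_)→(s0,0,left)
state=s0 head=-2 tape=[_]00_   (s0,_)→(sH,_,right)
state=sH head=-1 tape=_[0]0_
After 4 steps: state sH, head at -1, tape 00.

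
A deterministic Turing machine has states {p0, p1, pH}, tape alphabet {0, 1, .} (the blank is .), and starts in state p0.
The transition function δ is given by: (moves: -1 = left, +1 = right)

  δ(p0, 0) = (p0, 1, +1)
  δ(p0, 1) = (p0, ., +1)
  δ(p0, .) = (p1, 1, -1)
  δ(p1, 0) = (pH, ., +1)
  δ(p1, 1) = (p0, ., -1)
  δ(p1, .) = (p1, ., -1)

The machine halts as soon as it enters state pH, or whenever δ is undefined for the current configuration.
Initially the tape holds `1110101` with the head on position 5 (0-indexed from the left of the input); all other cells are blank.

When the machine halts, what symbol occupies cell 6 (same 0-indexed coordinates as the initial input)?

.

state=p0 head=5 tape=11101[0]1.   (p0,0)→(p0,1,+1)
state=p0 head=6 tape=111011[1].   (p0,1)→(p0,.,+1)
state=p0 head=7 tape=111011.[.]   (p0,.)→(p1,1,-1)
state=p1 head=6 tape=111011[.]1   (p1,.)→(p1,.,-1)
state=p1 head=5 tape=11101[1].1   (p1,1)→(p0,.,-1)
state=p0 head=4 tape=1110[1]..1   (p0,1)→(p0,.,+1)
state=p0 head=5 tape=1110.[.].1   (p0,.)→(p1,1,-1)
state=p1 head=4 tape=1110[.]1.1   (p1,.)→(p1,.,-1)
state=p1 head=3 tape=111[0].1.1   (p1,0)→(pH,.,+1)
state=pH head=4 tape=111.[.]1.1
Cell 6 holds . when M halts.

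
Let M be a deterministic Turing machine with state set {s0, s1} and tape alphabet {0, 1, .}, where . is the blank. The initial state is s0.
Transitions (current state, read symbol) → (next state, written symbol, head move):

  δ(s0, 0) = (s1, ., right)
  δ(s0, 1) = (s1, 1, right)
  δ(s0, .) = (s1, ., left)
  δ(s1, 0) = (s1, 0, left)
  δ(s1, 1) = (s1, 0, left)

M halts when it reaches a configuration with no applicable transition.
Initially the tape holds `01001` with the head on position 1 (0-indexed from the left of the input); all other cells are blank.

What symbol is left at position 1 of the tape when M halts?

s0 | .0[1]001   read 1 → write 1, move right, go to s1
s1 | .01[0]01   read 0 → write 0, move left, go to s1
s1 | .0[1]001   read 1 → write 0, move left, go to s1
s1 | .[0]0001   read 0 → write 0, move left, go to s1
s1 | [.]00001
Cell 1 holds 0 when M halts.

0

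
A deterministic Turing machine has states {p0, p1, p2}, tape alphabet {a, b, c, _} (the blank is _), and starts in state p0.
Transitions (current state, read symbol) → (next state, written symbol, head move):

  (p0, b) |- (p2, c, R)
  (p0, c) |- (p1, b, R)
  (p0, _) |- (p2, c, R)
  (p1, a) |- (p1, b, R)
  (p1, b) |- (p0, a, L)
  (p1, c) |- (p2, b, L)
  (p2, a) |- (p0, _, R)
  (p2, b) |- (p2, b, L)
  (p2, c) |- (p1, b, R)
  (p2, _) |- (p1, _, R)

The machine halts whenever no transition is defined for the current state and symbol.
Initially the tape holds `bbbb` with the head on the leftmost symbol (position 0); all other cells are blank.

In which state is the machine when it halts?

state=p0 head=0 tape=[b]bbb___   (p0,b)→(p2,c,R)
state=p2 head=1 tape=c[b]bb___   (p2,b)→(p2,b,L)
state=p2 head=0 tape=[c]bbb___   (p2,c)→(p1,b,R)
state=p1 head=1 tape=b[b]bb___   (p1,b)→(p0,a,L)
state=p0 head=0 tape=[b]abb___   (p0,b)→(p2,c,R)
state=p2 head=1 tape=c[a]bb___   (p2,a)→(p0,_,R)
state=p0 head=2 tape=c_[b]b___   (p0,b)→(p2,c,R)
state=p2 head=3 tape=c_c[b]___   (p2,b)→(p2,b,L)
state=p2 head=2 tape=c_[c]b___   (p2,c)→(p1,b,R)
state=p1 head=3 tape=c_b[b]___   (p1,b)→(p0,a,L)
state=p0 head=2 tape=c_[b]a___   (p0,b)→(p2,c,R)
state=p2 head=3 tape=c_c[a]___   (p2,a)→(p0,_,R)
state=p0 head=4 tape=c_c_[_]__   (p0,_)→(p2,c,R)
state=p2 head=5 tape=c_c_c[_]_   (p2,_)→(p1,_,R)
state=p1 head=6 tape=c_c_c_[_]
No transition is defined for (p1, _); M halts in state p1.

p1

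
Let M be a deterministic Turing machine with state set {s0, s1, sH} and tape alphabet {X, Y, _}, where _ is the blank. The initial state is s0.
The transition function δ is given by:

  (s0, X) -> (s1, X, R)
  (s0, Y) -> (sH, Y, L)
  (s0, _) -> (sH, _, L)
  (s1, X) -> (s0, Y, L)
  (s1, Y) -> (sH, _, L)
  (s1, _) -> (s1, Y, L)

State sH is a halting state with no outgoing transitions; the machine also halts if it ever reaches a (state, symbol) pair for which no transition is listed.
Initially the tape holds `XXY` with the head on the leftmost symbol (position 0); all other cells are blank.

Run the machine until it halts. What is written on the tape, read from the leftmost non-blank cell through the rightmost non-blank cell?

s0 | [X]XY   read X → write X, move R, go to s1
s1 | X[X]Y   read X → write Y, move L, go to s0
s0 | [X]YY   read X → write X, move R, go to s1
s1 | X[Y]Y   read Y → write _, move L, go to sH
sH | [X]_Y
The non-blank tape span at halt is X_Y.

X_Y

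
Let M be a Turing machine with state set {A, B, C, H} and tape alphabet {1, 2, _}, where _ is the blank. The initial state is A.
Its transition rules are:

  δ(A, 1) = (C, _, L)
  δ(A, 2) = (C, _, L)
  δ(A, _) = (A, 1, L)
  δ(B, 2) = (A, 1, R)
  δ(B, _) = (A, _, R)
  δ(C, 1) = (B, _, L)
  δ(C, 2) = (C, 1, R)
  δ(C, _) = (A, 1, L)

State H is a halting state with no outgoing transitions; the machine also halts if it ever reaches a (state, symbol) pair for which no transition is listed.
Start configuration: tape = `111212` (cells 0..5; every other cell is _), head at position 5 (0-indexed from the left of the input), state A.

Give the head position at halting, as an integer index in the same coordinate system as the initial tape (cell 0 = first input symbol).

1

state=A head=5 tape=11121[2]   (A,2)→(C,_,L)
state=C head=4 tape=1112[1]_   (C,1)→(B,_,L)
state=B head=3 tape=111[2]__   (B,2)→(A,1,R)
state=A head=4 tape=1111[_]_   (A,_)→(A,1,L)
state=A head=3 tape=111[1]1_   (A,1)→(C,_,L)
state=C head=2 tape=11[1]_1_   (C,1)→(B,_,L)
state=B head=1 tape=1[1]__1_
At halt the head is at cell 1.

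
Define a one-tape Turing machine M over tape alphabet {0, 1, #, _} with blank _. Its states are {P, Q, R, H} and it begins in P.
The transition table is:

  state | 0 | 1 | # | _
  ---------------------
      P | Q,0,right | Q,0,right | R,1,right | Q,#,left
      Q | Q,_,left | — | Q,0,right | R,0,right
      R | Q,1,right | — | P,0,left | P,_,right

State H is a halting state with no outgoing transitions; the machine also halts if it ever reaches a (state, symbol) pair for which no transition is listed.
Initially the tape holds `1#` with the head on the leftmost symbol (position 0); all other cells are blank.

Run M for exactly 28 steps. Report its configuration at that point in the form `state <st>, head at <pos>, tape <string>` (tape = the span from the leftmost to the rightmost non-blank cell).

state Q, head at 0, tape 000

P | __[1]#___   read 1 → write 0, move right, go to Q
Q | __0[#]___   read # → write 0, move right, go to Q
Q | __00[_]__   read _ → write 0, move right, go to R
R | __000[_]_   read _ → write _, move right, go to P
P | __000_[_]   read _ → write #, move left, go to Q
Q | __000[_]#   read _ → write 0, move right, go to R
R | __0000[#]   read # → write 0, move left, go to P
P | __000[0]0   read 0 → write 0, move right, go to Q
Q | __0000[0]   read 0 → write _, move left, go to Q
Q | __000[0]_   read 0 → write _, move left, go to Q
Q | __00[0]__   read 0 → write _, move left, go to Q
Q | __0[0]___   read 0 → write _, move left, go to Q
Q | __[0]____   read 0 → write _, move left, go to Q
Q | _[_]_____   read _ → write 0, move right, go to R
R | _0[_]____   read _ → write _, move right, go to P
P | _0_[_]___   read _ → write #, move left, go to Q
Q | _0[_]#___   read _ → write 0, move right, go to R
R | _00[#]___   read # → write 0, move left, go to P
P | _0[0]0___   read 0 → write 0, move right, go to Q
Q | _00[0]___   read 0 → write _, move left, go to Q
Q | _0[0]____   read 0 → write _, move left, go to Q
Q | _[0]_____   read 0 → write _, move left, go to Q
Q | [_]______   read _ → write 0, move right, go to R
R | 0[_]_____   read _ → write _, move right, go to P
P | 0_[_]____   read _ → write #, move left, go to Q
Q | 0[_]#____   read _ → write 0, move right, go to R
R | 00[#]____   read # → write 0, move left, go to P
P | 0[0]0____   read 0 → write 0, move right, go to Q
Q | 00[0]____
After 28 steps: state Q, head at 0, tape 000.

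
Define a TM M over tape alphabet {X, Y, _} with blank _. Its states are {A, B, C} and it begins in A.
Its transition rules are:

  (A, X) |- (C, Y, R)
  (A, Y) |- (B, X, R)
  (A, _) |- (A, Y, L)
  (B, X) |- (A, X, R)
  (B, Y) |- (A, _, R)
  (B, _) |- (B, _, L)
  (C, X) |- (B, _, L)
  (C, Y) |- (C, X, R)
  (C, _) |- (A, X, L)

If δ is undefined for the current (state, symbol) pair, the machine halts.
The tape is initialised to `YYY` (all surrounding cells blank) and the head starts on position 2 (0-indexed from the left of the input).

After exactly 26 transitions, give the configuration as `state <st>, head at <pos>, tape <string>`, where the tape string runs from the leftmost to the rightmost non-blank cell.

state A, head at 4, tape YYX_YYY

state=A head=2 tape=YY[Y]____   (A,Y)→(B,X,R)
state=B head=3 tape=YYX[_]___   (B,_)→(B,_,L)
state=B head=2 tape=YY[X]____   (B,X)→(A,X,R)
state=A head=3 tape=YYX[_]___   (A,_)→(A,Y,L)
state=A head=2 tape=YY[X]Y___   (A,X)→(C,Y,R)
state=C head=3 tape=YYY[Y]___   (C,Y)→(C,X,R)
state=C head=4 tape=YYYX[_]__   (C,_)→(A,X,L)
state=A head=3 tape=YYY[X]X__   (A,X)→(C,Y,R)
state=C head=4 tape=YYYY[X]__   (C,X)→(B,_,L)
state=B head=3 tape=YYY[Y]___   (B,Y)→(A,_,R)
state=A head=4 tape=YYY_[_]__   (A,_)→(A,Y,L)
state=A head=3 tape=YYY[_]Y__   (A,_)→(A,Y,L)
state=A head=2 tape=YY[Y]YY__   (A,Y)→(B,X,R)
state=B head=3 tape=YYX[Y]Y__   (B,Y)→(A,_,R)
state=A head=4 tape=YYX_[Y]__   (A,Y)→(B,X,R)
state=B head=5 tape=YYX_X[_]_   (B,_)→(B,_,L)
state=B head=4 tape=YYX_[X]__   (B,X)→(A,X,R)
state=A head=5 tape=YYX_X[_]_   (A,_)→(A,Y,L)
state=A head=4 tape=YYX_[X]Y_   (A,X)→(C,Y,R)
state=C head=5 tape=YYX_Y[Y]_   (C,Y)→(C,X,R)
state=C head=6 tape=YYX_YX[_]   (C,_)→(A,X,L)
state=A head=5 tape=YYX_Y[X]X   (A,X)→(C,Y,R)
state=C head=6 tape=YYX_YY[X]   (C,X)→(B,_,L)
state=B head=5 tape=YYX_Y[Y]_   (B,Y)→(A,_,R)
state=A head=6 tape=YYX_Y_[_]   (A,_)→(A,Y,L)
state=A head=5 tape=YYX_Y[_]Y   (A,_)→(A,Y,L)
state=A head=4 tape=YYX_[Y]YY
After 26 steps: state A, head at 4, tape YYX_YYY.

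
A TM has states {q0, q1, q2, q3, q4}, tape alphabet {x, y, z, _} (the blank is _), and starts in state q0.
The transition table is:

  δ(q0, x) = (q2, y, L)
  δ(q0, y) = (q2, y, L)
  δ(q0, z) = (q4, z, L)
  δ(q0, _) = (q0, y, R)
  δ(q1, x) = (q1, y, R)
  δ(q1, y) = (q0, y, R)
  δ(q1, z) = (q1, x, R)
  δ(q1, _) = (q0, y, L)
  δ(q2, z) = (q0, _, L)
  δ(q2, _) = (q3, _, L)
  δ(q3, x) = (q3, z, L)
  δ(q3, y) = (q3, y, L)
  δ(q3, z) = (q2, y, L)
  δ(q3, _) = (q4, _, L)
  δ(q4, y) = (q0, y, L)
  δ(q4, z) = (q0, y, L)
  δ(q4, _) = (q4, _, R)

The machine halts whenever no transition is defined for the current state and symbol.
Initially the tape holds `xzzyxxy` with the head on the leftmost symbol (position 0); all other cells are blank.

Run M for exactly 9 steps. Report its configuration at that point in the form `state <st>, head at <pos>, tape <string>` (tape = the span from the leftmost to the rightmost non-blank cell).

state=q0 head=0 tape=___[x]zzyxxy   (q0,x)→(q2,y,L)
state=q2 head=-1 tape=__[_]yzzyxxy   (q2,_)→(q3,_,L)
state=q3 head=-2 tape=_[_]_yzzyxxy   (q3,_)→(q4,_,L)
state=q4 head=-3 tape=[_]__yzzyxxy   (q4,_)→(q4,_,R)
state=q4 head=-2 tape=_[_]_yzzyxxy   (q4,_)→(q4,_,R)
state=q4 head=-1 tape=__[_]yzzyxxy   (q4,_)→(q4,_,R)
state=q4 head=0 tape=___[y]zzyxxy   (q4,y)→(q0,y,L)
state=q0 head=-1 tape=__[_]yzzyxxy   (q0,_)→(q0,y,R)
state=q0 head=0 tape=__y[y]zzyxxy   (q0,y)→(q2,y,L)
state=q2 head=-1 tape=__[y]yzzyxxy
After 9 steps: state q2, head at -1, tape yyzzyxxy.

state q2, head at -1, tape yyzzyxxy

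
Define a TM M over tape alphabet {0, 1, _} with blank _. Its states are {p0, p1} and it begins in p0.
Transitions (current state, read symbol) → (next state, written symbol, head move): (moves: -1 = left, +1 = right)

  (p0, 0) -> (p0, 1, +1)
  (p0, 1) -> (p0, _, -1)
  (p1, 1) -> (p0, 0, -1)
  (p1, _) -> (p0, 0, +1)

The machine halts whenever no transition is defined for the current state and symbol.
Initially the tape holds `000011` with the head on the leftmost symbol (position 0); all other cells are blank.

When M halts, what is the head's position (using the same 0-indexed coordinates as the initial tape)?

-1

p0 | _[0]00011   read 0 → write 1, move +1, go to p0
p0 | _1[0]0011   read 0 → write 1, move +1, go to p0
p0 | _11[0]011   read 0 → write 1, move +1, go to p0
p0 | _111[0]11   read 0 → write 1, move +1, go to p0
p0 | _1111[1]1   read 1 → write _, move -1, go to p0
p0 | _111[1]_1   read 1 → write _, move -1, go to p0
p0 | _11[1]__1   read 1 → write _, move -1, go to p0
p0 | _1[1]___1   read 1 → write _, move -1, go to p0
p0 | _[1]____1   read 1 → write _, move -1, go to p0
p0 | [_]_____1
At halt the head is at cell -1.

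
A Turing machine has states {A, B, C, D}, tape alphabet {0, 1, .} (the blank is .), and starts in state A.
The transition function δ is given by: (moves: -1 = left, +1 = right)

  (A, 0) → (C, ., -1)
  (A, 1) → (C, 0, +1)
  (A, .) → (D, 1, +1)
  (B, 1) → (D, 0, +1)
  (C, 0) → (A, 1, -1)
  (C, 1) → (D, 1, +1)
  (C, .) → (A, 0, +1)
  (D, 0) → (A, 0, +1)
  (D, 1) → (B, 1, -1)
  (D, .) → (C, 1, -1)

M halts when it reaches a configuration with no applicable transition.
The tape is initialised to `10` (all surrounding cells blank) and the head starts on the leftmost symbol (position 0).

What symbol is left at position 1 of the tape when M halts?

1

A | .[1]0   read 1 → write 0, move +1, go to C
C | .0[0]   read 0 → write 1, move -1, go to A
A | .[0]1   read 0 → write ., move -1, go to C
C | [.].1   read . → write 0, move +1, go to A
A | 0[.]1   read . → write 1, move +1, go to D
D | 01[1]   read 1 → write 1, move -1, go to B
B | 0[1]1   read 1 → write 0, move +1, go to D
D | 00[1]   read 1 → write 1, move -1, go to B
B | 0[0]1
Cell 1 holds 1 when M halts.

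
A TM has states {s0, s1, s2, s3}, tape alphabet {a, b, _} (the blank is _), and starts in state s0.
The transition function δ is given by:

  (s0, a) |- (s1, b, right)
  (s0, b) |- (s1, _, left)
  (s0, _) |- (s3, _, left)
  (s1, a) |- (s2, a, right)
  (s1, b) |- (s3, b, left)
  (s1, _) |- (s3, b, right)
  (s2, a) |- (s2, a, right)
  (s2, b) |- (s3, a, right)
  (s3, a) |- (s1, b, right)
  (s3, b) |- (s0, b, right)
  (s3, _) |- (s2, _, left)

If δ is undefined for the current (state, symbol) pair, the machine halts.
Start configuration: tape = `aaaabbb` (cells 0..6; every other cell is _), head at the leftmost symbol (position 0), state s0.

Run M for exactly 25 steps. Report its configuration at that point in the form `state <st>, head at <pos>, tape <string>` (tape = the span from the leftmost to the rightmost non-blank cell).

state s3, head at 1, tape bbb

s0 | [a]aaabbb   read a → write b, move right, go to s1
s1 | b[a]aabbb   read a → write a, move right, go to s2
s2 | ba[a]abbb   read a → write a, move right, go to s2
s2 | baa[a]bbb   read a → write a, move right, go to s2
s2 | baaa[b]bb   read b → write a, move right, go to s3
s3 | baaaa[b]b   read b → write b, move right, go to s0
s0 | baaaab[b]   read b → write _, move left, go to s1
s1 | baaaa[b]_   read b → write b, move left, go to s3
s3 | baaa[a]b_   read a → write b, move right, go to s1
s1 | baaab[b]_   read b → write b, move left, go to s3
s3 | baaa[b]b_   read b → write b, move right, go to s0
s0 | baaab[b]_   read b → write _, move left, go to s1
s1 | baaa[b]__   read b → write b, move left, go to s3
s3 | baa[a]b__   read a → write b, move right, go to s1
s1 | baab[b]__   read b → write b, move left, go to s3
s3 | baa[b]b__   read b → write b, move right, go to s0
s0 | baab[b]__   read b → write _, move left, go to s1
s1 | baa[b]___   read b → write b, move left, go to s3
s3 | ba[a]b___   read a → write b, move right, go to s1
s1 | bab[b]___   read b → write b, move left, go to s3
s3 | ba[b]b___   read b → write b, move right, go to s0
s0 | bab[b]___   read b → write _, move left, go to s1
s1 | ba[b]____   read b → write b, move left, go to s3
s3 | b[a]b____   read a → write b, move right, go to s1
s1 | bb[b]____   read b → write b, move left, go to s3
s3 | b[b]b____
After 25 steps: state s3, head at 1, tape bbb.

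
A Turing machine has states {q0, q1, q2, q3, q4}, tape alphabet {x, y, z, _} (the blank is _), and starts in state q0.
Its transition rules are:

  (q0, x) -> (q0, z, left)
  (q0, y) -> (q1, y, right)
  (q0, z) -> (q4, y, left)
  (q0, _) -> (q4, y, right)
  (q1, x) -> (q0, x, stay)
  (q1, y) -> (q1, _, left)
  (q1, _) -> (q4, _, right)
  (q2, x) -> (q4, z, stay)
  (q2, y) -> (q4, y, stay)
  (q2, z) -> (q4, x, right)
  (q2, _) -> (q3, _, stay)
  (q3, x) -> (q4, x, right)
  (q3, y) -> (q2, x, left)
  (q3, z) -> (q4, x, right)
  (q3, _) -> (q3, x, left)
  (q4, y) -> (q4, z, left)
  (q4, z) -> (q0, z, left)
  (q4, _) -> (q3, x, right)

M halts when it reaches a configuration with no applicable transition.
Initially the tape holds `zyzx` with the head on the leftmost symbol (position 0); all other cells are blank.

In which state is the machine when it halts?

q1

state=q0 head=0 tape=__[z]yzx   (q0,z)→(q4,y,left)
state=q4 head=-1 tape=_[_]yyzx   (q4,_)→(q3,x,right)
state=q3 head=0 tape=_x[y]yzx   (q3,y)→(q2,x,left)
state=q2 head=-1 tape=_[x]xyzx   (q2,x)→(q4,z,stay)
state=q4 head=-1 tape=_[z]xyzx   (q4,z)→(q0,z,left)
state=q0 head=-2 tape=[_]zxyzx   (q0,_)→(q4,y,right)
state=q4 head=-1 tape=y[z]xyzx   (q4,z)→(q0,z,left)
state=q0 head=-2 tape=[y]zxyzx   (q0,y)→(q1,y,right)
state=q1 head=-1 tape=y[z]xyzx
No transition is defined for (q1, z); M halts in state q1.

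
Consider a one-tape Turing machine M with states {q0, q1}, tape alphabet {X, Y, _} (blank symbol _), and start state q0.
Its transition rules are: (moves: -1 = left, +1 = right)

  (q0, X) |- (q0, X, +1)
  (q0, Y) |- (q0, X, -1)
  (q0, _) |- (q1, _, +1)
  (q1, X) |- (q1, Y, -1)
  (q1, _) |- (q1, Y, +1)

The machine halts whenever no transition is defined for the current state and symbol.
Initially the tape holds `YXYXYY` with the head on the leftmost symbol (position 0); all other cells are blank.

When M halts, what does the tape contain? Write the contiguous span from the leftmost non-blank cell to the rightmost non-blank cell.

YYXYXYY

q0 | _[Y]XYXYY   read Y → write X, move -1, go to q0
q0 | [_]XXYXYY   read _ → write _, move +1, go to q1
q1 | _[X]XYXYY   read X → write Y, move -1, go to q1
q1 | [_]YXYXYY   read _ → write Y, move +1, go to q1
q1 | Y[Y]XYXYY
The non-blank tape span at halt is YYXYXYY.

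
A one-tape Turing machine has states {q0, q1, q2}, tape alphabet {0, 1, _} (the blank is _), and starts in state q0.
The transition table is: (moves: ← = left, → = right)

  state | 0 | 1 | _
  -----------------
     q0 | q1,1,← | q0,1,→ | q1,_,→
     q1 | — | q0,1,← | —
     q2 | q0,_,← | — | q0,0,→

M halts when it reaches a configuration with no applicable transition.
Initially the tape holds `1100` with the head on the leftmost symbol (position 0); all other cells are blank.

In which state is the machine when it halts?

q1

state=q0 head=0 tape=[1]100__   (q0,1)→(q0,1,→)
state=q0 head=1 tape=1[1]00__   (q0,1)→(q0,1,→)
state=q0 head=2 tape=11[0]0__   (q0,0)→(q1,1,←)
state=q1 head=1 tape=1[1]10__   (q1,1)→(q0,1,←)
state=q0 head=0 tape=[1]110__   (q0,1)→(q0,1,→)
state=q0 head=1 tape=1[1]10__   (q0,1)→(q0,1,→)
state=q0 head=2 tape=11[1]0__   (q0,1)→(q0,1,→)
state=q0 head=3 tape=111[0]__   (q0,0)→(q1,1,←)
state=q1 head=2 tape=11[1]1__   (q1,1)→(q0,1,←)
state=q0 head=1 tape=1[1]11__   (q0,1)→(q0,1,→)
state=q0 head=2 tape=11[1]1__   (q0,1)→(q0,1,→)
state=q0 head=3 tape=111[1]__   (q0,1)→(q0,1,→)
state=q0 head=4 tape=1111[_]_   (q0,_)→(q1,_,→)
state=q1 head=5 tape=1111_[_]
No transition is defined for (q1, _); M halts in state q1.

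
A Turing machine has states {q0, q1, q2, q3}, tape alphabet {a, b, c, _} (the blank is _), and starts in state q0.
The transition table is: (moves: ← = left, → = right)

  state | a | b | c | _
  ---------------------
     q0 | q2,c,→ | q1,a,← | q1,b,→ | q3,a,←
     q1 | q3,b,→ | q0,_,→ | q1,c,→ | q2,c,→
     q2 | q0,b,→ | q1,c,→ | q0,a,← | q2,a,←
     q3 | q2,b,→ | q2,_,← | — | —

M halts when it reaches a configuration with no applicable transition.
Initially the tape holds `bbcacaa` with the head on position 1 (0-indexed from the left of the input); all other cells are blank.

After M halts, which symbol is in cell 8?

b

state=q0 head=1 tape=b[b]cacaa___   (q0,b)→(q1,a,←)
state=q1 head=0 tape=[b]acacaa___   (q1,b)→(q0,_,→)
state=q0 head=1 tape=_[a]cacaa___   (q0,a)→(q2,c,→)
state=q2 head=2 tape=_c[c]acaa___   (q2,c)→(q0,a,←)
state=q0 head=1 tape=_[c]aacaa___   (q0,c)→(q1,b,→)
state=q1 head=2 tape=_b[a]acaa___   (q1,a)→(q3,b,→)
state=q3 head=3 tape=_bb[a]caa___   (q3,a)→(q2,b,→)
state=q2 head=4 tape=_bbb[c]aa___   (q2,c)→(q0,a,←)
state=q0 head=3 tape=_bb[b]aaa___   (q0,b)→(q1,a,←)
state=q1 head=2 tape=_b[b]aaaa___   (q1,b)→(q0,_,→)
state=q0 head=3 tape=_b_[a]aaa___   (q0,a)→(q2,c,→)
state=q2 head=4 tape=_b_c[a]aa___   (q2,a)→(q0,b,→)
state=q0 head=5 tape=_b_cb[a]a___   (q0,a)→(q2,c,→)
state=q2 head=6 tape=_b_cbc[a]___   (q2,a)→(q0,b,→)
state=q0 head=7 tape=_b_cbcb[_]__   (q0,_)→(q3,a,←)
state=q3 head=6 tape=_b_cbc[b]a__   (q3,b)→(q2,_,←)
state=q2 head=5 tape=_b_cb[c]_a__   (q2,c)→(q0,a,←)
state=q0 head=4 tape=_b_c[b]a_a__   (q0,b)→(q1,a,←)
state=q1 head=3 tape=_b_[c]aa_a__   (q1,c)→(q1,c,→)
state=q1 head=4 tape=_b_c[a]a_a__   (q1,a)→(q3,b,→)
state=q3 head=5 tape=_b_cb[a]_a__   (q3,a)→(q2,b,→)
state=q2 head=6 tape=_b_cbb[_]a__   (q2,_)→(q2,a,←)
state=q2 head=5 tape=_b_cb[b]aa__   (q2,b)→(q1,c,→)
state=q1 head=6 tape=_b_cbc[a]a__   (q1,a)→(q3,b,→)
state=q3 head=7 tape=_b_cbcb[a]__   (q3,a)→(q2,b,→)
state=q2 head=8 tape=_b_cbcbb[_]_   (q2,_)→(q2,a,←)
state=q2 head=7 tape=_b_cbcb[b]a_   (q2,b)→(q1,c,→)
state=q1 head=8 tape=_b_cbcbc[a]_   (q1,a)→(q3,b,→)
state=q3 head=9 tape=_b_cbcbcb[_]
Cell 8 holds b when M halts.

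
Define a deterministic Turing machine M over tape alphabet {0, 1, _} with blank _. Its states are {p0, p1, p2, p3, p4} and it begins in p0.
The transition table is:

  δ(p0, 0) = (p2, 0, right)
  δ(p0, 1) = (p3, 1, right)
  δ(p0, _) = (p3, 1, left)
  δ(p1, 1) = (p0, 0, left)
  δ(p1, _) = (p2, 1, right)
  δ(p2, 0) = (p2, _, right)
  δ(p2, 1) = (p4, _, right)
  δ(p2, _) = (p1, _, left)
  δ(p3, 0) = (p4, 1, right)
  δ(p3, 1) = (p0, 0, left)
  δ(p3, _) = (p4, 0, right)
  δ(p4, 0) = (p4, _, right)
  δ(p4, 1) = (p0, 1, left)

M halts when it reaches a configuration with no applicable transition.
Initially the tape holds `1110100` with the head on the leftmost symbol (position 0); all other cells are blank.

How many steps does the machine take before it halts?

state=p0 head=0 tape=[1]110100_   (p0,1)→(p3,1,right)
state=p3 head=1 tape=1[1]10100_   (p3,1)→(p0,0,left)
state=p0 head=0 tape=[1]010100_   (p0,1)→(p3,1,right)
state=p3 head=1 tape=1[0]10100_   (p3,0)→(p4,1,right)
state=p4 head=2 tape=11[1]0100_   (p4,1)→(p0,1,left)
state=p0 head=1 tape=1[1]10100_   (p0,1)→(p3,1,right)
state=p3 head=2 tape=11[1]0100_   (p3,1)→(p0,0,left)
state=p0 head=1 tape=1[1]00100_   (p0,1)→(p3,1,right)
state=p3 head=2 tape=11[0]0100_   (p3,0)→(p4,1,right)
state=p4 head=3 tape=111[0]100_   (p4,0)→(p4,_,right)
state=p4 head=4 tape=111_[1]00_   (p4,1)→(p0,1,left)
state=p0 head=3 tape=111[_]100_   (p0,_)→(p3,1,left)
state=p3 head=2 tape=11[1]1100_   (p3,1)→(p0,0,left)
state=p0 head=1 tape=1[1]01100_   (p0,1)→(p3,1,right)
state=p3 head=2 tape=11[0]1100_   (p3,0)→(p4,1,right)
state=p4 head=3 tape=111[1]100_   (p4,1)→(p0,1,left)
state=p0 head=2 tape=11[1]1100_   (p0,1)→(p3,1,right)
state=p3 head=3 tape=111[1]100_   (p3,1)→(p0,0,left)
state=p0 head=2 tape=11[1]0100_   (p0,1)→(p3,1,right)
state=p3 head=3 tape=111[0]100_   (p3,0)→(p4,1,right)
state=p4 head=4 tape=1111[1]00_   (p4,1)→(p0,1,left)
state=p0 head=3 tape=111[1]100_   (p0,1)→(p3,1,right)
state=p3 head=4 tape=1111[1]00_   (p3,1)→(p0,0,left)
state=p0 head=3 tape=111[1]000_   (p0,1)→(p3,1,right)
state=p3 head=4 tape=1111[0]00_   (p3,0)→(p4,1,right)
state=p4 head=5 tape=11111[0]0_   (p4,0)→(p4,_,right)
state=p4 head=6 tape=11111_[0]_   (p4,0)→(p4,_,right)
state=p4 head=7 tape=11111__[_]
M halts after 27 transitions.

27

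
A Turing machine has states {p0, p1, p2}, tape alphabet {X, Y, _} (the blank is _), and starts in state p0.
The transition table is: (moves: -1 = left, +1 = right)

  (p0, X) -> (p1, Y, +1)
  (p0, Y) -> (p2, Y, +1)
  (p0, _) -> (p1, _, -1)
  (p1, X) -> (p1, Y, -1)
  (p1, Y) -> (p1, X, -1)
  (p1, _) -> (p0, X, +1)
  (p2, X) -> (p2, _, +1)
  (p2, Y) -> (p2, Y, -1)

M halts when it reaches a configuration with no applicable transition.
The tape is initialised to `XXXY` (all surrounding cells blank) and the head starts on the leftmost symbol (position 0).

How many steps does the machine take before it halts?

14

p0 | __[X]XXY   read X → write Y, move +1, go to p1
p1 | __Y[X]XY   read X → write Y, move -1, go to p1
p1 | __[Y]YXY   read Y → write X, move -1, go to p1
p1 | _[_]XYXY   read _ → write X, move +1, go to p0
p0 | _X[X]YXY   read X → write Y, move +1, go to p1
p1 | _XY[Y]XY   read Y → write X, move -1, go to p1
p1 | _X[Y]XXY   read Y → write X, move -1, go to p1
p1 | _[X]XXXY   read X → write Y, move -1, go to p1
p1 | [_]YXXXY   read _ → write X, move +1, go to p0
p0 | X[Y]XXXY   read Y → write Y, move +1, go to p2
p2 | XY[X]XXY   read X → write _, move +1, go to p2
p2 | XY_[X]XY   read X → write _, move +1, go to p2
p2 | XY__[X]Y   read X → write _, move +1, go to p2
p2 | XY___[Y]   read Y → write Y, move -1, go to p2
p2 | XY__[_]Y
M halts after 14 transitions.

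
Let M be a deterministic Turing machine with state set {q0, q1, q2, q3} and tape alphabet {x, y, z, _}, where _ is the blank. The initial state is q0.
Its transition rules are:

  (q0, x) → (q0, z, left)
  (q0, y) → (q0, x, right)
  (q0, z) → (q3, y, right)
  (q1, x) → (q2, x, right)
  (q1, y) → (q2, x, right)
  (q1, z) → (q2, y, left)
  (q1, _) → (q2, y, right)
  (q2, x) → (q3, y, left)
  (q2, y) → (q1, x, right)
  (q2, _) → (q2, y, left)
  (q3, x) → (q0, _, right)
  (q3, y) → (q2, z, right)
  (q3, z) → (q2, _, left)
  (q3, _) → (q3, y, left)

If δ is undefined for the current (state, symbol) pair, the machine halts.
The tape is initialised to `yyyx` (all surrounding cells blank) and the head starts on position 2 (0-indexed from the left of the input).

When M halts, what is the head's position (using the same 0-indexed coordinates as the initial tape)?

6

q0 | yy[y]x___   read y → write x, move right, go to q0
q0 | yyx[x]___   read x → write z, move left, go to q0
q0 | yy[x]z___   read x → write z, move left, go to q0
q0 | y[y]zz___   read y → write x, move right, go to q0
q0 | yx[z]z___   read z → write y, move right, go to q3
q3 | yxy[z]___   read z → write _, move left, go to q2
q2 | yx[y]____   read y → write x, move right, go to q1
q1 | yxx[_]___   read _ → write y, move right, go to q2
q2 | yxxy[_]__   read _ → write y, move left, go to q2
q2 | yxx[y]y__   read y → write x, move right, go to q1
q1 | yxxx[y]__   read y → write x, move right, go to q2
q2 | yxxxx[_]_   read _ → write y, move left, go to q2
q2 | yxxx[x]y_   read x → write y, move left, go to q3
q3 | yxx[x]yy_   read x → write _, move right, go to q0
q0 | yxx_[y]y_   read y → write x, move right, go to q0
q0 | yxx_x[y]_   read y → write x, move right, go to q0
q0 | yxx_xx[_]
At halt the head is at cell 6.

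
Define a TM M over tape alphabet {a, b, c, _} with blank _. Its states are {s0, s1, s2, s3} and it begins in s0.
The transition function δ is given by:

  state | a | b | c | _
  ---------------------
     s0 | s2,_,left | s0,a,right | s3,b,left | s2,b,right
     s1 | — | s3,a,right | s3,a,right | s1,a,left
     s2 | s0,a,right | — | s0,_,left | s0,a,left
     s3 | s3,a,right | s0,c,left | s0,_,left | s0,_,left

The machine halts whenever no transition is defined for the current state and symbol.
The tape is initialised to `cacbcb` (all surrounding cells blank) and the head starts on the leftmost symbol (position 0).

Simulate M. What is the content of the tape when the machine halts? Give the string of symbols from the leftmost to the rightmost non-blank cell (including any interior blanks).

abbacbcb

s0 | __[c]acbcb   read c → write b, move left, go to s3
s3 | _[_]bacbcb   read _ → write _, move left, go to s0
s0 | [_]_bacbcb   read _ → write b, move right, go to s2
s2 | b[_]bacbcb   read _ → write a, move left, go to s0
s0 | [b]abacbcb   read b → write a, move right, go to s0
s0 | a[a]bacbcb   read a → write _, move left, go to s2
s2 | [a]_bacbcb   read a → write a, move right, go to s0
s0 | a[_]bacbcb   read _ → write b, move right, go to s2
s2 | ab[b]acbcb
The non-blank tape span at halt is abbacbcb.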